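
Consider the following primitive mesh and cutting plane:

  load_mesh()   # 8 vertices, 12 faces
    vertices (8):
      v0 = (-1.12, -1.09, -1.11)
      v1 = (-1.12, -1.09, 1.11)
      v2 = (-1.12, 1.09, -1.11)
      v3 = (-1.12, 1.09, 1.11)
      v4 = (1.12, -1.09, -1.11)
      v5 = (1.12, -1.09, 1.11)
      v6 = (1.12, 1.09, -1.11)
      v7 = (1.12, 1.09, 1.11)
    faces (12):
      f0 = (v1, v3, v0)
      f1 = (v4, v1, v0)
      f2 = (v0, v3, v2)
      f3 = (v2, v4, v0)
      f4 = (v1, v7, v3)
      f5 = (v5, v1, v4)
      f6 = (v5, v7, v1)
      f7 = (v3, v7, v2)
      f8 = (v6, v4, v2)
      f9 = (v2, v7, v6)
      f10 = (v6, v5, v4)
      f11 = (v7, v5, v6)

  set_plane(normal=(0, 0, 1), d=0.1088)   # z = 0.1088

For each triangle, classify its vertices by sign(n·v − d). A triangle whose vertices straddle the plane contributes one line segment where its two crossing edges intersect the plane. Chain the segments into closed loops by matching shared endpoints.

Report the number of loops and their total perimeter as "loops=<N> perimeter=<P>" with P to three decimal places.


Straddling triangles (8 of 12):
  (v1,v3,v0) [++-] → (-1.12, 0.10684, 0.1088)–(-1.12, -1.09, 0.1088)  len=1.1968
  (v4,v1,v0) [-+-] → (-0.10978, -1.09, 0.1088)–(-1.12, -1.09, 0.1088)  len=1.0102
  (v0,v3,v2) [-+-] → (-1.12, 0.10684, 0.1088)–(-1.12, 1.09, 0.1088)  len=0.9832
  (v5,v1,v4) [++-] → (-0.10978, -1.09, 0.1088)–(1.12, -1.09, 0.1088)  len=1.2298
  (v3,v7,v2) [++-] → (0.10978, 1.09, 0.1088)–(-1.12, 1.09, 0.1088)  len=1.2298
  (v2,v7,v6) [-+-] → (0.10978, 1.09, 0.1088)–(1.12, 1.09, 0.1088)  len=1.0102
  (v6,v5,v4) [-+-] → (1.12, -0.10684, 0.1088)–(1.12, -1.09, 0.1088)  len=0.9832
  (v7,v5,v6) [++-] → (1.12, -0.10684, 0.1088)–(1.12, 1.09, 0.1088)  len=1.1968

Chained into 1 loop(s):
  loop 1: 8 segments, perimeter = 8.8400
Total perimeter = 8.840

loops=1 perimeter=8.840


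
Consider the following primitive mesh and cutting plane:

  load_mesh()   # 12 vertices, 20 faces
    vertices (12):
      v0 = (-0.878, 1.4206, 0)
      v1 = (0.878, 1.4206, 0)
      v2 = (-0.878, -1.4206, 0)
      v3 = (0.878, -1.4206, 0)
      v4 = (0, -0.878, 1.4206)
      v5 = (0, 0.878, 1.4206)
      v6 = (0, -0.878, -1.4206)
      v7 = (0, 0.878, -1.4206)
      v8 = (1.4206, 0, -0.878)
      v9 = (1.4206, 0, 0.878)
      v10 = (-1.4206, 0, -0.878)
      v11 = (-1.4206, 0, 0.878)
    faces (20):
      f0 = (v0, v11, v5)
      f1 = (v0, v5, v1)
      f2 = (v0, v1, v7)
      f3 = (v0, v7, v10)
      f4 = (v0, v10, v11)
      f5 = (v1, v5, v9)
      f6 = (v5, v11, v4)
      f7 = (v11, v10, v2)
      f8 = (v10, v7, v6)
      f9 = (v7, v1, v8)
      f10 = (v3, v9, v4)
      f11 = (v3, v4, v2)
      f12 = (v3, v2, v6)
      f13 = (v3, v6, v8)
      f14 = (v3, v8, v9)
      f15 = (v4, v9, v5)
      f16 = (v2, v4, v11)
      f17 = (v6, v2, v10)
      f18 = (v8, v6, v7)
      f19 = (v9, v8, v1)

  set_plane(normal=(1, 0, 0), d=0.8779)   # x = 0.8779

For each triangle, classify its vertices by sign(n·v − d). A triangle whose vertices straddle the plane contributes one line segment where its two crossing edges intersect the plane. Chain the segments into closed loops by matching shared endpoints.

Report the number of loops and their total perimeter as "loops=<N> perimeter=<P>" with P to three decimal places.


loops=1 perimeter=7.481

Straddling triangles (10 of 20):
  (v0,v5,v1) [--+] → (0.8779, 1.42054, 0.0001618)–(0.8779, 1.4206, 0)  len=0.0002
  (v0,v1,v7) [-+-] → (0.8779, 1.4206, 0)–(0.8779, 1.42054, -0.0001618)  len=0.0002
  (v1,v5,v9) [+-+] → (0.8779, 1.42054, 0.0001618)–(0.8779, 0.335415, 1.08528)  len=1.5346
  (v7,v1,v8) [-++] → (0.8779, 1.42054, -0.0001618)–(0.8779, 0.335415, -1.08528)  len=1.5346
  (v3,v9,v4) [++-] → (0.8779, -0.335415, 1.08528)–(0.8779, -1.42054, 0.0001618)  len=1.5346
  (v3,v4,v2) [+--] → (0.8779, -1.42054, 0.0001618)–(0.8779, -1.4206, 0)  len=0.0002
  (v3,v2,v6) [+--] → (0.8779, -1.4206, 0)–(0.8779, -1.42054, -0.0001618)  len=0.0002
  (v3,v6,v8) [+-+] → (0.8779, -1.42054, -0.0001618)–(0.8779, -0.335415, -1.08528)  len=1.5346
  (v4,v9,v5) [-+-] → (0.8779, -0.335415, 1.08528)–(0.8779, 0.335415, 1.08528)  len=0.6708
  (v8,v6,v7) [+--] → (0.8779, -0.335415, -1.08528)–(0.8779, 0.335415, -1.08528)  len=0.6708

Chained into 1 loop(s):
  loop 1: 10 segments, perimeter = 7.4807
Total perimeter = 7.481


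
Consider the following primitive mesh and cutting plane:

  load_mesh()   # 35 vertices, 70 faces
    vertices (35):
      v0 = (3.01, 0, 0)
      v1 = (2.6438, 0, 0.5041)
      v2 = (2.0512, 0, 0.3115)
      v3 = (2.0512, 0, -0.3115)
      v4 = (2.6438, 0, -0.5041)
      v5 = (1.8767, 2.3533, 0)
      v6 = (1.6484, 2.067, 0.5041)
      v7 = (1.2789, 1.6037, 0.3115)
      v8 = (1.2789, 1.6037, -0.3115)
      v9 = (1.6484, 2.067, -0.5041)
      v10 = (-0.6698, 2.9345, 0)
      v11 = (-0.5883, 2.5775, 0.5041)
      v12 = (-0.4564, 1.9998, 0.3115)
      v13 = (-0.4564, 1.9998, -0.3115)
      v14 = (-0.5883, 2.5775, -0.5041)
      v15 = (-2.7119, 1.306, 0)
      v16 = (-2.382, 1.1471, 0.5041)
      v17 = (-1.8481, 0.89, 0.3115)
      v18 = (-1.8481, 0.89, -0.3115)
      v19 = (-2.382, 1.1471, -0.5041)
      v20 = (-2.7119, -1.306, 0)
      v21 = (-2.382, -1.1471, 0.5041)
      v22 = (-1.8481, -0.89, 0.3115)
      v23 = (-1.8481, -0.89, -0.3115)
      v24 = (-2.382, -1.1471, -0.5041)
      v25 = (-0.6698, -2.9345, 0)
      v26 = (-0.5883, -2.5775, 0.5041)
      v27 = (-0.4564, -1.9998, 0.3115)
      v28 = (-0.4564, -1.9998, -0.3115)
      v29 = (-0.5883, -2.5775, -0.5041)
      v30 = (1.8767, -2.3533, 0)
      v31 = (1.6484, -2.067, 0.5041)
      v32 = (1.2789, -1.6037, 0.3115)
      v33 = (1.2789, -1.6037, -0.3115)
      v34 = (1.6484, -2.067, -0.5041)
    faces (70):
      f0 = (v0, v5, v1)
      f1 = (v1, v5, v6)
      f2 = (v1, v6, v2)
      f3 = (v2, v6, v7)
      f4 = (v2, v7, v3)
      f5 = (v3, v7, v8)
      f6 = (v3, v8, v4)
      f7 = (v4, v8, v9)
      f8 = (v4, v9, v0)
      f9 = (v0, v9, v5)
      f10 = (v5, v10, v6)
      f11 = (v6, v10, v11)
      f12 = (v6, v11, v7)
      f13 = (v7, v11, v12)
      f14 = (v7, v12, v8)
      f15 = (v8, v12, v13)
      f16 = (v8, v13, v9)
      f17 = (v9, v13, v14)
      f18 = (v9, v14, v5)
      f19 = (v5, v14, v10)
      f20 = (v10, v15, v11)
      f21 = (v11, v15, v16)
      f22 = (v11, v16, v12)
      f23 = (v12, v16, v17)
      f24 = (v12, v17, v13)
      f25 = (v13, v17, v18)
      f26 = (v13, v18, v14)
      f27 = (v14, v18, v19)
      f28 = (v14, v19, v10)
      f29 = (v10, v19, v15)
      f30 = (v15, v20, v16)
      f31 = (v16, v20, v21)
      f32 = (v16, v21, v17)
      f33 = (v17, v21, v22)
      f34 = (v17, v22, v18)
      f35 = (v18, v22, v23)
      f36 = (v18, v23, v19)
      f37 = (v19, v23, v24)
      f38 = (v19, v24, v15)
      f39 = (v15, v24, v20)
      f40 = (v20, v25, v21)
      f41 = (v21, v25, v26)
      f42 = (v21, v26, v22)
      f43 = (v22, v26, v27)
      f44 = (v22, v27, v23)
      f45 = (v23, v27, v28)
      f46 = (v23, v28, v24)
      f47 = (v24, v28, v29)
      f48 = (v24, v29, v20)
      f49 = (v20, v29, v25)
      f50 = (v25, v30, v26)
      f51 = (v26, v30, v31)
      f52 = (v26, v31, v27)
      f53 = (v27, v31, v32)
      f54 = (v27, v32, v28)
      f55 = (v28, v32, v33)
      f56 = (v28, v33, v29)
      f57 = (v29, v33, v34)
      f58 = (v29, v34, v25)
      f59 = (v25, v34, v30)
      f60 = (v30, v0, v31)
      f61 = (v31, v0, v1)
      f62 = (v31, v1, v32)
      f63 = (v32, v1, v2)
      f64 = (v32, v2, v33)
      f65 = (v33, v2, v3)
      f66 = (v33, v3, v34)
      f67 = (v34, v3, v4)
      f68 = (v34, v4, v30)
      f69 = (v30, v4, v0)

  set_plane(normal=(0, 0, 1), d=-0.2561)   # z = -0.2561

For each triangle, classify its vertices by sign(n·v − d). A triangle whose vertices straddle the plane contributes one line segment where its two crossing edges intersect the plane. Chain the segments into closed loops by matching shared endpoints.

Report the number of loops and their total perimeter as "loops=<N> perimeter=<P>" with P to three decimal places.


loops=2 perimeter=29.614

Straddling triangles (28 of 70):
  (v2,v7,v3) [++-] → (1.98252, 0.142608, -0.2561)–(2.0512, 0, -0.2561)  len=0.1583
  (v3,v7,v8) [-+-] → (1.98252, 0.142608, -0.2561)–(1.2789, 1.6037, -0.2561)  len=1.6217
  (v4,v9,v0) [--+] → (2.31826, 1.05011, -0.2561)–(2.82396, 0, -0.2561)  len=1.1655
  (v0,v9,v5) [+-+] → (2.31826, 1.05011, -0.2561)–(1.76072, 2.20785, -0.2561)  len=1.2850
  (v7,v12,v8) [++-] → (1.12459, 1.63892, -0.2561)–(1.2789, 1.6037, -0.2561)  len=0.1583
  (v8,v12,v13) [-+-] → (1.12459, 1.63892, -0.2561)–(-0.4564, 1.9998, -0.2561)  len=1.6217
  (v9,v14,v5) [--+] → (0.624396, 2.4672, -0.2561)–(1.76072, 2.20785, -0.2561)  len=1.1655
  (v5,v14,v10) [+-+] → (0.624396, 2.4672, -0.2561)–(-0.628395, 2.75313, -0.2561)  len=1.2850
  (v12,v17,v13) [++-] → (-0.580156, 1.90111, -0.2561)–(-0.4564, 1.9998, -0.2561)  len=0.1583
  (v13,v17,v18) [-+-] → (-0.580156, 1.90111, -0.2561)–(-1.8481, 0.89, -0.2561)  len=1.6217
  (v14,v19,v10) [--+] → (-1.53966, 2.02644, -0.2561)–(-0.628395, 2.75313, -0.2561)  len=1.1655
  (v10,v19,v15) [+-+] → (-1.53966, 2.02644, -0.2561)–(-2.5443, 1.22527, -0.2561)  len=1.2850
  (v17,v22,v18) [++-] → (-1.8481, 0.731714, -0.2561)–(-1.8481, 0.89, -0.2561)  len=0.1583
  (v18,v22,v23) [-+-] → (-1.8481, 0.731714, -0.2561)–(-1.8481, -0.89, -0.2561)  len=1.6217
  (v19,v24,v15) [--+] → (-2.5443, 0.0597415, -0.2561)–(-2.5443, 1.22527, -0.2561)  len=1.1655
  (v15,v24,v20) [+-+] → (-2.5443, 0.0597415, -0.2561)–(-2.5443, -1.22527, -0.2561)  len=1.2850
  (v22,v27,v23) [++-] → (-1.72434, -0.988688, -0.2561)–(-1.8481, -0.89, -0.2561)  len=0.1583
  (v23,v27,v28) [-+-] → (-1.72434, -0.988688, -0.2561)–(-0.4564, -1.9998, -0.2561)  len=1.6217
  (v24,v29,v20) [--+] → (-1.63304, -1.95197, -0.2561)–(-2.5443, -1.22527, -0.2561)  len=1.1655
  (v20,v29,v25) [+-+] → (-1.63304, -1.95197, -0.2561)–(-0.628395, -2.75313, -0.2561)  len=1.2850
  (v27,v32,v28) [++-] → (-0.302089, -1.96458, -0.2561)–(-0.4564, -1.9998, -0.2561)  len=0.1583
  (v28,v32,v33) [-+-] → (-0.302089, -1.96458, -0.2561)–(1.2789, -1.6037, -0.2561)  len=1.6217
  (v29,v34,v25) [--+] → (0.507925, -2.49378, -0.2561)–(-0.628395, -2.75313, -0.2561)  len=1.1655
  (v25,v34,v30) [+-+] → (0.507925, -2.49378, -0.2561)–(1.76072, -2.20785, -0.2561)  len=1.2850
  (v32,v2,v33) [++-] → (1.34758, -1.46109, -0.2561)–(1.2789, -1.6037, -0.2561)  len=0.1583
  (v33,v2,v3) [-+-] → (1.34758, -1.46109, -0.2561)–(2.0512, 0, -0.2561)  len=1.6217
  (v34,v4,v30) [--+] → (2.26641, -1.15774, -0.2561)–(1.76072, -2.20785, -0.2561)  len=1.1655
  (v30,v4,v0) [+-+] → (2.26641, -1.15774, -0.2561)–(2.82396, 0, -0.2561)  len=1.2850

Chained into 2 loop(s):
  loop 1: 14 segments, perimeter = 12.4599
  loop 2: 14 segments, perimeter = 17.1537
Total perimeter = 29.614


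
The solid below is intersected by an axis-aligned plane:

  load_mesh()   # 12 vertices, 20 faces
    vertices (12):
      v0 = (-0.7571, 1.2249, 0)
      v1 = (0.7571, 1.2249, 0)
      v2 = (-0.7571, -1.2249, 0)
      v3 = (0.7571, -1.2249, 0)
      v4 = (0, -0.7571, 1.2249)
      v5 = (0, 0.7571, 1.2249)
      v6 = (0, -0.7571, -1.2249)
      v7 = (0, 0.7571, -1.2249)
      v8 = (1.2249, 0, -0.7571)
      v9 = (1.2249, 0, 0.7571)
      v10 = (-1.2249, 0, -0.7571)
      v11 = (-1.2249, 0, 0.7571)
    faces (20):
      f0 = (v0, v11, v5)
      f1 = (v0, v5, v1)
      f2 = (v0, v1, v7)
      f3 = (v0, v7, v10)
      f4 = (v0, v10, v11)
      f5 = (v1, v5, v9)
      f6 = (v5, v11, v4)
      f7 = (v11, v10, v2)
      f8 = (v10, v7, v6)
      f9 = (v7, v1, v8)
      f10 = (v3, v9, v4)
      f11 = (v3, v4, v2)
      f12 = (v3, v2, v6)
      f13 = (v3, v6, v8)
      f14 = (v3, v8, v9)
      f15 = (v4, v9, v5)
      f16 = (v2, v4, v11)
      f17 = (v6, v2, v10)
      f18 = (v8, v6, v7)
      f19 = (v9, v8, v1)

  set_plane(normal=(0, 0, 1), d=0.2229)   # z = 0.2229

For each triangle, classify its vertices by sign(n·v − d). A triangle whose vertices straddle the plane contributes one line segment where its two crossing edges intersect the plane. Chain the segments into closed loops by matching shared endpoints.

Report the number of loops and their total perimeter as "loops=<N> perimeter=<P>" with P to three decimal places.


loops=1 perimeter=7.736

Straddling triangles (10 of 20):
  (v0,v11,v5) [-++] → (-0.894826, 0.864274, 0.2229)–(-0.619327, 1.13977, 0.2229)  len=0.3896
  (v0,v5,v1) [-+-] → (-0.619327, 1.13977, 0.2229)–(0.619327, 1.13977, 0.2229)  len=1.2387
  (v0,v10,v11) [--+] → (-1.2249, 0, 0.2229)–(-0.894826, 0.864274, 0.2229)  len=0.9252
  (v1,v5,v9) [-++] → (0.619327, 1.13977, 0.2229)–(0.894826, 0.864274, 0.2229)  len=0.3896
  (v11,v10,v2) [+--] → (-1.2249, 0, 0.2229)–(-0.894826, -0.864274, 0.2229)  len=0.9252
  (v3,v9,v4) [-++] → (0.894826, -0.864274, 0.2229)–(0.619327, -1.13977, 0.2229)  len=0.3896
  (v3,v4,v2) [-+-] → (0.619327, -1.13977, 0.2229)–(-0.619327, -1.13977, 0.2229)  len=1.2387
  (v3,v8,v9) [--+] → (1.2249, 0, 0.2229)–(0.894826, -0.864274, 0.2229)  len=0.9252
  (v2,v4,v11) [-++] → (-0.619327, -1.13977, 0.2229)–(-0.894826, -0.864274, 0.2229)  len=0.3896
  (v9,v8,v1) [+--] → (1.2249, 0, 0.2229)–(0.894826, 0.864274, 0.2229)  len=0.9252

Chained into 1 loop(s):
  loop 1: 10 segments, perimeter = 7.7364
Total perimeter = 7.736


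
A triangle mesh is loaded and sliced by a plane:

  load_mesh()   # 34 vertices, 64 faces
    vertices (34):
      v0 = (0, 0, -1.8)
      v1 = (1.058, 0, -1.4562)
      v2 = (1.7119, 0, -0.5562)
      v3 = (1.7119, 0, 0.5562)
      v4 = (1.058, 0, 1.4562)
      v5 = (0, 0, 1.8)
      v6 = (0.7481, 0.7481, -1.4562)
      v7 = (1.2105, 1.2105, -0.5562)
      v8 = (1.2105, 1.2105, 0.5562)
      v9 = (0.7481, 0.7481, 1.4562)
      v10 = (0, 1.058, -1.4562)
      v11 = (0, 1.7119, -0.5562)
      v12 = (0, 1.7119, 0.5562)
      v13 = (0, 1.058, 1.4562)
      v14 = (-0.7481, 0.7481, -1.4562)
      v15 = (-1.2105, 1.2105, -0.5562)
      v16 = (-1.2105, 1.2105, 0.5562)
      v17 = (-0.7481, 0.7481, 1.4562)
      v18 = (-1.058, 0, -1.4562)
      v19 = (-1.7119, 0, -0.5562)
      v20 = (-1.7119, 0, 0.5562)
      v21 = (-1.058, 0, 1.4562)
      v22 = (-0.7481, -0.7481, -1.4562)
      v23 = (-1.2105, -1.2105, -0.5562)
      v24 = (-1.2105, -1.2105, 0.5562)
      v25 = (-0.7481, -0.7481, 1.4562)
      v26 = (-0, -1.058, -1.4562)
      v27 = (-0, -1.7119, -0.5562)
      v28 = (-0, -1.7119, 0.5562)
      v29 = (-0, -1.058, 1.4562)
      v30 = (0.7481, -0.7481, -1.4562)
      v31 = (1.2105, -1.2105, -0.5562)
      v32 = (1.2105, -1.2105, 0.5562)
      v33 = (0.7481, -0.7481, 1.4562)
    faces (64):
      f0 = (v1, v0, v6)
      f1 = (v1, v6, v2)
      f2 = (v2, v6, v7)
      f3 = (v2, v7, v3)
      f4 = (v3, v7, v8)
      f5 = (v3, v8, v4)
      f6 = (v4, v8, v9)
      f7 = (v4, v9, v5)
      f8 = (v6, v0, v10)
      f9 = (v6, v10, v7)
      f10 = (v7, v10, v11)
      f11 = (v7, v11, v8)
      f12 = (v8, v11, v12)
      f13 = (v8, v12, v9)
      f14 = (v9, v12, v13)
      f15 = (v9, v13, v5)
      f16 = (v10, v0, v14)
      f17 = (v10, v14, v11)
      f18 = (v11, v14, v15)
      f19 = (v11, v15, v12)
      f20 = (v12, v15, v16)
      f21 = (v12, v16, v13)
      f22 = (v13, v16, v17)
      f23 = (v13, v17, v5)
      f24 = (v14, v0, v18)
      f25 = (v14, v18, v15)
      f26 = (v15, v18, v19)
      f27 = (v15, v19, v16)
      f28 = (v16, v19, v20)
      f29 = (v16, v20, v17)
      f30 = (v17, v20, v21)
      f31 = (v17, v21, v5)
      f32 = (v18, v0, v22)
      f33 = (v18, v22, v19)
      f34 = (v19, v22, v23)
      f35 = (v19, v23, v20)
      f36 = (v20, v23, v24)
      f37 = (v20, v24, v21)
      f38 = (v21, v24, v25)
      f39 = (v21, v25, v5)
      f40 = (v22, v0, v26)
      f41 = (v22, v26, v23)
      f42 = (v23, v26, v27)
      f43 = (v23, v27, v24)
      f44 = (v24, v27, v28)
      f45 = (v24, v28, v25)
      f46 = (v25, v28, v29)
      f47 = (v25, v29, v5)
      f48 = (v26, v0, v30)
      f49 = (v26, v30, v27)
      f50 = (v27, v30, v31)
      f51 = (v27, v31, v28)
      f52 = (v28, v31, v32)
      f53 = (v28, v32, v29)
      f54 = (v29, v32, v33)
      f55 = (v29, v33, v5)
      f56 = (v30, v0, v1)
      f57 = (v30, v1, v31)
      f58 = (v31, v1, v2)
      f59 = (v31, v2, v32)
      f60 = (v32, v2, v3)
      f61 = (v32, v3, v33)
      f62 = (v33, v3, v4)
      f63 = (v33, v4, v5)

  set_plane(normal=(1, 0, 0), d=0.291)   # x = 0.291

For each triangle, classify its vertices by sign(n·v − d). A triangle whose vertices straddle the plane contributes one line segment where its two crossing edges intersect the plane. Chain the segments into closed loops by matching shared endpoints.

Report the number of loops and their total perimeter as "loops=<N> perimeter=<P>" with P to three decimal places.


Straddling triangles (20 of 64):
  (v1,v0,v6) [+-+] → (0.291, 0, -1.70544)–(0.291, 0.291, -1.66627)  len=0.2936
  (v4,v9,v5) [++-] → (0.291, 0.291, 1.66627)–(0.291, 0, 1.70544)  len=0.2936
  (v6,v0,v10) [+--] → (0.291, 0.291, -1.66627)–(0.291, 0.937453, -1.4562)  len=0.6797
  (v6,v10,v7) [+-+] → (0.291, 0.937453, -1.4562)–(0.291, 1.09466, -1.23984)  len=0.2674
  (v7,v10,v11) [+--] → (0.291, 1.09466, -1.23984)–(0.291, 1.59137, -0.5562)  len=0.8450
  (v7,v11,v8) [+-+] → (0.291, 1.59137, -0.5562)–(0.291, 1.59137, -0.288783)  len=0.2674
  (v8,v11,v12) [+--] → (0.291, 1.59137, -0.288783)–(0.291, 1.59137, 0.5562)  len=0.8450
  (v8,v12,v9) [+-+] → (0.291, 1.59137, 0.5562)–(0.291, 1.337, 0.906287)  len=0.4327
  (v9,v12,v13) [+--] → (0.291, 1.337, 0.906287)–(0.291, 0.937453, 1.4562)  len=0.6797
  (v9,v13,v5) [+--] → (0.291, 0.937453, 1.4562)–(0.291, 0.291, 1.66627)  len=0.6797
  (v26,v0,v30) [--+] → (0.291, -0.291, -1.66627)–(0.291, -0.937453, -1.4562)  len=0.6797
  (v26,v30,v27) [-+-] → (0.291, -0.937453, -1.4562)–(0.291, -1.337, -0.906287)  len=0.6797
  (v27,v30,v31) [-++] → (0.291, -1.337, -0.906287)–(0.291, -1.59137, -0.5562)  len=0.4327
  (v27,v31,v28) [-+-] → (0.291, -1.59137, -0.5562)–(0.291, -1.59137, 0.288783)  len=0.8450
  (v28,v31,v32) [-++] → (0.291, -1.59137, 0.288783)–(0.291, -1.59137, 0.5562)  len=0.2674
  (v28,v32,v29) [-+-] → (0.291, -1.59137, 0.5562)–(0.291, -1.09466, 1.23984)  len=0.8450
  (v29,v32,v33) [-++] → (0.291, -1.09466, 1.23984)–(0.291, -0.937453, 1.4562)  len=0.2674
  (v29,v33,v5) [-+-] → (0.291, -0.937453, 1.4562)–(0.291, -0.291, 1.66627)  len=0.6797
  (v30,v0,v1) [+-+] → (0.291, -0.291, -1.66627)–(0.291, 0, -1.70544)  len=0.2936
  (v33,v4,v5) [++-] → (0.291, 0, 1.70544)–(0.291, -0.291, 1.66627)  len=0.2936

Chained into 1 loop(s):
  loop 1: 20 segments, perimeter = 10.5681
Total perimeter = 10.568

loops=1 perimeter=10.568


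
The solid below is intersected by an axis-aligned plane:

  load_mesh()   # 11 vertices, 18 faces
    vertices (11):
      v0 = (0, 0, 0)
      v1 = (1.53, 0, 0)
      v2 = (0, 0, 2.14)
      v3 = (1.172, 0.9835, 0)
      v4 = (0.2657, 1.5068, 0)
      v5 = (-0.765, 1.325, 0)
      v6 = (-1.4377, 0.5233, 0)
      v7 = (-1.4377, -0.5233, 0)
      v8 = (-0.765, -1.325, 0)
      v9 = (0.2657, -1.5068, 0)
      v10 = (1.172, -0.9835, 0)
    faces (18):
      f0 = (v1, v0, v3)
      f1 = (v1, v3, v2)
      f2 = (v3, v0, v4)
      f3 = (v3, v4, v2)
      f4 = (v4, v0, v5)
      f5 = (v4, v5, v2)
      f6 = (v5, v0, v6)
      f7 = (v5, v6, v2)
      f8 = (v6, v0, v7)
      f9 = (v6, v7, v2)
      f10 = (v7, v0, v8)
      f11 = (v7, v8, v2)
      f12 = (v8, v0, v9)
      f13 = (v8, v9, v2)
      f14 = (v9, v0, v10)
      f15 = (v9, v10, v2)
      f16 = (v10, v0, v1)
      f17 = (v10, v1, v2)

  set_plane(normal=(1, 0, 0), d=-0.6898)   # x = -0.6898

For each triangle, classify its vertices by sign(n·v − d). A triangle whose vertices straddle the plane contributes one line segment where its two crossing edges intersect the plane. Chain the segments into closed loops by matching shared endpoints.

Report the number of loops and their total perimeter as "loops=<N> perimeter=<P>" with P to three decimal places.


Straddling triangles (10 of 18):
  (v4,v0,v5) [++-] → (-0.6898, 1.19475, 0)–(-0.6898, 1.33826, 0)  len=0.1435
  (v4,v5,v2) [+-+] → (-0.6898, 1.33826, 0)–(-0.6898, 1.19475, 0.210363)  len=0.2547
  (v5,v0,v6) [-+-] → (-0.6898, 1.19475, 0)–(-0.6898, 0.251076, 0)  len=0.9437
  (v5,v6,v2) [--+] → (-0.6898, 0.251076, 1.11324)–(-0.6898, 1.19475, 0.210363)  len=1.3060
  (v6,v0,v7) [-+-] → (-0.6898, 0.251076, 0)–(-0.6898, -0.251076, 0)  len=0.5022
  (v6,v7,v2) [--+] → (-0.6898, -0.251076, 1.11324)–(-0.6898, 0.251076, 1.11324)  len=0.5022
  (v7,v0,v8) [-+-] → (-0.6898, -0.251076, 0)–(-0.6898, -1.19475, 0)  len=0.9437
  (v7,v8,v2) [--+] → (-0.6898, -1.19475, 0.210363)–(-0.6898, -0.251076, 1.11324)  len=1.3060
  (v8,v0,v9) [-++] → (-0.6898, -1.19475, 0)–(-0.6898, -1.33826, 0)  len=0.1435
  (v8,v9,v2) [-++] → (-0.6898, -1.33826, 0)–(-0.6898, -1.19475, 0.210363)  len=0.2547

Chained into 1 loop(s):
  loop 1: 10 segments, perimeter = 6.3000
Total perimeter = 6.300

loops=1 perimeter=6.300


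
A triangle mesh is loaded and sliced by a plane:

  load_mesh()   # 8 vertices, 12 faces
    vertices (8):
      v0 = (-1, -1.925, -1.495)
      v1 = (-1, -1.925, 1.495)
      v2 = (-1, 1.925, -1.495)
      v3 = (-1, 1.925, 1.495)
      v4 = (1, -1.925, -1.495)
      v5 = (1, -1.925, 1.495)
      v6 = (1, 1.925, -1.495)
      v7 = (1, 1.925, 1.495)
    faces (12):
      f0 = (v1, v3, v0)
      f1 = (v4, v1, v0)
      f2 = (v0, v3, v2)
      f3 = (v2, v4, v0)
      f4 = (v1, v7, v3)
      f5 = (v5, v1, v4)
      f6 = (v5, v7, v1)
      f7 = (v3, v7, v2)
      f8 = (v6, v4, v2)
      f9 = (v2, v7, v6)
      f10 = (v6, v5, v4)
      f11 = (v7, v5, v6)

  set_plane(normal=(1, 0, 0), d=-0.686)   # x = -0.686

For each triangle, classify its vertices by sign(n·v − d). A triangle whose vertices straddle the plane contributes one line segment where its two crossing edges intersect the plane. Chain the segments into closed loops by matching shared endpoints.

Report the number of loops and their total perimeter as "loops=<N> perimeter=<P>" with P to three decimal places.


loops=1 perimeter=13.680

Straddling triangles (8 of 12):
  (v4,v1,v0) [+--] → (-0.686, -1.925, 1.02557)–(-0.686, -1.925, -1.495)  len=2.5206
  (v2,v4,v0) [-+-] → (-0.686, 1.32055, -1.495)–(-0.686, -1.925, -1.495)  len=3.2456
  (v1,v7,v3) [-+-] → (-0.686, -1.32055, 1.495)–(-0.686, 1.925, 1.495)  len=3.2456
  (v5,v1,v4) [+-+] → (-0.686, -1.925, 1.495)–(-0.686, -1.925, 1.02557)  len=0.4694
  (v5,v7,v1) [++-] → (-0.686, -1.32055, 1.495)–(-0.686, -1.925, 1.495)  len=0.6044
  (v3,v7,v2) [-+-] → (-0.686, 1.925, 1.495)–(-0.686, 1.925, -1.02557)  len=2.5206
  (v6,v4,v2) [++-] → (-0.686, 1.32055, -1.495)–(-0.686, 1.925, -1.495)  len=0.6044
  (v2,v7,v6) [-++] → (-0.686, 1.925, -1.02557)–(-0.686, 1.925, -1.495)  len=0.4694

Chained into 1 loop(s):
  loop 1: 8 segments, perimeter = 13.6800
Total perimeter = 13.680


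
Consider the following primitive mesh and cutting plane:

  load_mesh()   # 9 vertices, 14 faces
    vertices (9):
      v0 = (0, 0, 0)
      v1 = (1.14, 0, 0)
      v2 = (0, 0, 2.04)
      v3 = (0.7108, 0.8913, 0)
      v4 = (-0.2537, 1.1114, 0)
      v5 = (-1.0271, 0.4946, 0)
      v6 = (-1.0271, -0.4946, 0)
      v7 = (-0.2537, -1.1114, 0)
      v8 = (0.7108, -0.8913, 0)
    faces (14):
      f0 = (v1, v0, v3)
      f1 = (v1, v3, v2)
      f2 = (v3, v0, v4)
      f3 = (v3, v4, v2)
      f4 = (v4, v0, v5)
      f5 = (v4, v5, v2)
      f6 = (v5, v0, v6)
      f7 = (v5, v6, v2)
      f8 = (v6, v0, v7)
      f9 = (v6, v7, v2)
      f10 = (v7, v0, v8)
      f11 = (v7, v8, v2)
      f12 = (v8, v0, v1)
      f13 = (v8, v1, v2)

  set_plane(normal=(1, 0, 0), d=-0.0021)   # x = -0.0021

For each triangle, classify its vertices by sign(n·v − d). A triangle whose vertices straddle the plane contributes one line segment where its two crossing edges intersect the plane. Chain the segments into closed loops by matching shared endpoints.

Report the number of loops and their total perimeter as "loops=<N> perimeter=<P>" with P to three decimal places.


loops=1 perimeter=6.694

Straddling triangles (10 of 14):
  (v3,v0,v4) [++-] → (-0.0021, 0.00919961, 0)–(-0.0021, 1.05398, 0)  len=1.0448
  (v3,v4,v2) [+-+] → (-0.0021, 1.05398, 0)–(-0.0021, 0.00919961, 2.02311)  len=2.2770
  (v4,v0,v5) [-+-] → (-0.0021, 0.00919961, 0)–(-0.0021, 0.00101125, 0)  len=0.0082
  (v4,v5,v2) [--+] → (-0.0021, 0.00101125, 2.03583)–(-0.0021, 0.00919961, 2.02311)  len=0.0151
  (v5,v0,v6) [-+-] → (-0.0021, 0.00101125, 0)–(-0.0021, -0.00101125, 0)  len=0.0020
  (v5,v6,v2) [--+] → (-0.0021, -0.00101125, 2.03583)–(-0.0021, 0.00101125, 2.03583)  len=0.0020
  (v6,v0,v7) [-+-] → (-0.0021, -0.00101125, 0)–(-0.0021, -0.00919961, 0)  len=0.0082
  (v6,v7,v2) [--+] → (-0.0021, -0.00919961, 2.02311)–(-0.0021, -0.00101125, 2.03583)  len=0.0151
  (v7,v0,v8) [-++] → (-0.0021, -0.00919961, 0)–(-0.0021, -1.05398, 0)  len=1.0448
  (v7,v8,v2) [-++] → (-0.0021, -1.05398, 0)–(-0.0021, -0.00919961, 2.02311)  len=2.2770

Chained into 1 loop(s):
  loop 1: 10 segments, perimeter = 6.6942
Total perimeter = 6.694


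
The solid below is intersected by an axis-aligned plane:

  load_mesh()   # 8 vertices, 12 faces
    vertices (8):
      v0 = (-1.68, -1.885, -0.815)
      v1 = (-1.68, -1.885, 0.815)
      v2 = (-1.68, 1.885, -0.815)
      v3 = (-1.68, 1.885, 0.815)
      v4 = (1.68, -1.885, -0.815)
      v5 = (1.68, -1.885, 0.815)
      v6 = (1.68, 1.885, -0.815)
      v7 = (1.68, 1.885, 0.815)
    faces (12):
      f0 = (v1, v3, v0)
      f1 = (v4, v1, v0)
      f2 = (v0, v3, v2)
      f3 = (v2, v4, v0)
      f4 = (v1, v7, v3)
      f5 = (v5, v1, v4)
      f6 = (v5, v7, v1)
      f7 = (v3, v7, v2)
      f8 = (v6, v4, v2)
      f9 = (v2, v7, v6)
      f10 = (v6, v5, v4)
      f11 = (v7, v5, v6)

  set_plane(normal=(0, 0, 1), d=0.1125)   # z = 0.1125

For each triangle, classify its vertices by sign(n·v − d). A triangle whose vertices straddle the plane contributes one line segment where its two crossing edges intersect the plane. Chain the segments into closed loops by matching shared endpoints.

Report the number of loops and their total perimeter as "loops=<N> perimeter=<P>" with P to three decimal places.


loops=1 perimeter=14.260

Straddling triangles (8 of 12):
  (v1,v3,v0) [++-] → (-1.68, 0.260199, 0.1125)–(-1.68, -1.885, 0.1125)  len=2.1452
  (v4,v1,v0) [-+-] → (-0.231902, -1.885, 0.1125)–(-1.68, -1.885, 0.1125)  len=1.4481
  (v0,v3,v2) [-+-] → (-1.68, 0.260199, 0.1125)–(-1.68, 1.885, 0.1125)  len=1.6248
  (v5,v1,v4) [++-] → (-0.231902, -1.885, 0.1125)–(1.68, -1.885, 0.1125)  len=1.9119
  (v3,v7,v2) [++-] → (0.231902, 1.885, 0.1125)–(-1.68, 1.885, 0.1125)  len=1.9119
  (v2,v7,v6) [-+-] → (0.231902, 1.885, 0.1125)–(1.68, 1.885, 0.1125)  len=1.4481
  (v6,v5,v4) [-+-] → (1.68, -0.260199, 0.1125)–(1.68, -1.885, 0.1125)  len=1.6248
  (v7,v5,v6) [++-] → (1.68, -0.260199, 0.1125)–(1.68, 1.885, 0.1125)  len=2.1452

Chained into 1 loop(s):
  loop 1: 8 segments, perimeter = 14.2600
Total perimeter = 14.260


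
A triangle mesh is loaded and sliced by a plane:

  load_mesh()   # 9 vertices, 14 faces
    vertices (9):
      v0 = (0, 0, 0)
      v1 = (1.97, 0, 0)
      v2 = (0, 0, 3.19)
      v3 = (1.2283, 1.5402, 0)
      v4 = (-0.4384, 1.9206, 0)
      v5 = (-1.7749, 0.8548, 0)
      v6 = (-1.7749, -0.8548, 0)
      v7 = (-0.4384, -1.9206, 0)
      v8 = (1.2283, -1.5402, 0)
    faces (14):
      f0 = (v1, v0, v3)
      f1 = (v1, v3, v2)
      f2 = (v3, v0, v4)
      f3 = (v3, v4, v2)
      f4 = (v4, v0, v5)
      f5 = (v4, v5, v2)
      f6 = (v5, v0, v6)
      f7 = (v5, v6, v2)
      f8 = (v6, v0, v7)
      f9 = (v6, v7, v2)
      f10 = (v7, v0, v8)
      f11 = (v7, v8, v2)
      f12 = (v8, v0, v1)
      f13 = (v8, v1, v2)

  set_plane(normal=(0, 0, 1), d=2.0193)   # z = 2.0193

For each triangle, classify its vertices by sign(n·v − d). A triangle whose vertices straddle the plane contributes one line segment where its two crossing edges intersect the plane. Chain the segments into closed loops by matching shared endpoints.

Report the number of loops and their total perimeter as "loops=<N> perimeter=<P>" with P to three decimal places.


loops=1 perimeter=4.392

Straddling triangles (7 of 14):
  (v1,v3,v2) [--+] → (0.450775, 0.565239, 2.0193)–(0.722971, 0, 2.0193)  len=0.6274
  (v3,v4,v2) [--+] → (-0.160889, 0.704842, 2.0193)–(0.450775, 0.565239, 2.0193)  len=0.6274
  (v4,v5,v2) [--+] → (-0.651372, 0.313704, 2.0193)–(-0.160889, 0.704842, 2.0193)  len=0.6273
  (v5,v6,v2) [--+] → (-0.651372, -0.313704, 2.0193)–(-0.651372, 0.313704, 2.0193)  len=0.6274
  (v6,v7,v2) [--+] → (-0.160889, -0.704842, 2.0193)–(-0.651372, -0.313704, 2.0193)  len=0.6273
  (v7,v8,v2) [--+] → (0.450775, -0.565239, 2.0193)–(-0.160889, -0.704842, 2.0193)  len=0.6274
  (v8,v1,v2) [--+] → (0.722971, 0, 2.0193)–(0.450775, -0.565239, 2.0193)  len=0.6274

Chained into 1 loop(s):
  loop 1: 7 segments, perimeter = 4.3916
Total perimeter = 4.392


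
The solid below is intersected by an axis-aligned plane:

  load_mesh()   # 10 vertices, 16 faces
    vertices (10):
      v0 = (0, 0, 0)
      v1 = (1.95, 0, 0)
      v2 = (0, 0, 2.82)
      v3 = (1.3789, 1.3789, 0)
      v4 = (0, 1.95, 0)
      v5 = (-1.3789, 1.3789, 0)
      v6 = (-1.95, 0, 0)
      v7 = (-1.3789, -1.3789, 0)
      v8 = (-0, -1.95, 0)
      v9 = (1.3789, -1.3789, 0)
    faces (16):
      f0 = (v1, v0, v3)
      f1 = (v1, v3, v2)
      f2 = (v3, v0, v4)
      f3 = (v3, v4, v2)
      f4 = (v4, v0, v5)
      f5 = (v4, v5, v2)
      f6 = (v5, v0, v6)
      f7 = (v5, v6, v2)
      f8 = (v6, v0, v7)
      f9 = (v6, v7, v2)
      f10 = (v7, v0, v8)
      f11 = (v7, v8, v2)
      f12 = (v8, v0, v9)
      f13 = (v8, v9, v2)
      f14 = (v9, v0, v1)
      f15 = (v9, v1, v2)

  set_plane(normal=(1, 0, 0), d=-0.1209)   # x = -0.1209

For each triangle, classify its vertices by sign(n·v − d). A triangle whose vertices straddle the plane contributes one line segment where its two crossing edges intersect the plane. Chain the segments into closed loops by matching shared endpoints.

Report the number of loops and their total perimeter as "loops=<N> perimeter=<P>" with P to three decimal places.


loops=1 perimeter=10.338

Straddling triangles (8 of 16):
  (v4,v0,v5) [++-] → (-0.1209, 0.1209, 0)–(-0.1209, 1.89993, 0)  len=1.7790
  (v4,v5,v2) [+-+] → (-0.1209, 1.89993, 0)–(-0.1209, 0.1209, 2.57275)  len=3.1279
  (v5,v0,v6) [-+-] → (-0.1209, 0.1209, 0)–(-0.1209, 0, 0)  len=0.1209
  (v5,v6,v2) [--+] → (-0.1209, 0, 2.64516)–(-0.1209, 0.1209, 2.57275)  len=0.1409
  (v6,v0,v7) [-+-] → (-0.1209, 0, 0)–(-0.1209, -0.1209, 0)  len=0.1209
  (v6,v7,v2) [--+] → (-0.1209, -0.1209, 2.57275)–(-0.1209, 0, 2.64516)  len=0.1409
  (v7,v0,v8) [-++] → (-0.1209, -0.1209, 0)–(-0.1209, -1.89993, 0)  len=1.7790
  (v7,v8,v2) [-++] → (-0.1209, -1.89993, 0)–(-0.1209, -0.1209, 2.57275)  len=3.1279

Chained into 1 loop(s):
  loop 1: 8 segments, perimeter = 10.3376
Total perimeter = 10.338


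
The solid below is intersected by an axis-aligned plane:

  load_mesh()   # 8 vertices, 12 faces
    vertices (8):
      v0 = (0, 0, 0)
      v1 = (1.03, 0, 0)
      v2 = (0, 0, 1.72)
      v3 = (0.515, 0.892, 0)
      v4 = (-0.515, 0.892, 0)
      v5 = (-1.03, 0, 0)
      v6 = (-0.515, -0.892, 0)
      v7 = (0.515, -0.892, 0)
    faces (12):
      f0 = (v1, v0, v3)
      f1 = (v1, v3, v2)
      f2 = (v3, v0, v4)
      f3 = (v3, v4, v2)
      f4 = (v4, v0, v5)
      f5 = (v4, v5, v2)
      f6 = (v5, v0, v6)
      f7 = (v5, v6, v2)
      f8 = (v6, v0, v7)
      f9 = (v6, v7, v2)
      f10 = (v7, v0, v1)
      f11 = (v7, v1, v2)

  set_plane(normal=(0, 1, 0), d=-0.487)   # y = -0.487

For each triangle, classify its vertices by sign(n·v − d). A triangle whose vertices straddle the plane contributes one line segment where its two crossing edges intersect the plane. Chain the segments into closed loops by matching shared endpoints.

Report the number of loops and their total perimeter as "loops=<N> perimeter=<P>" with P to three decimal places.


loops=1 perimeter=3.881

Straddling triangles (6 of 12):
  (v5,v0,v6) [++-] → (-0.281172, -0.487, 0)–(-0.748828, -0.487, 0)  len=0.4677
  (v5,v6,v2) [+-+] → (-0.748828, -0.487, 0)–(-0.281172, -0.487, 0.780942)  len=0.9103
  (v6,v0,v7) [-+-] → (-0.281172, -0.487, 0)–(0.281172, -0.487, 0)  len=0.5623
  (v6,v7,v2) [--+] → (0.281172, -0.487, 0.780942)–(-0.281172, -0.487, 0.780942)  len=0.5623
  (v7,v0,v1) [-++] → (0.281172, -0.487, 0)–(0.748828, -0.487, 0)  len=0.4677
  (v7,v1,v2) [-++] → (0.748828, -0.487, 0)–(0.281172, -0.487, 0.780942)  len=0.9103

Chained into 1 loop(s):
  loop 1: 6 segments, perimeter = 3.8805
Total perimeter = 3.881


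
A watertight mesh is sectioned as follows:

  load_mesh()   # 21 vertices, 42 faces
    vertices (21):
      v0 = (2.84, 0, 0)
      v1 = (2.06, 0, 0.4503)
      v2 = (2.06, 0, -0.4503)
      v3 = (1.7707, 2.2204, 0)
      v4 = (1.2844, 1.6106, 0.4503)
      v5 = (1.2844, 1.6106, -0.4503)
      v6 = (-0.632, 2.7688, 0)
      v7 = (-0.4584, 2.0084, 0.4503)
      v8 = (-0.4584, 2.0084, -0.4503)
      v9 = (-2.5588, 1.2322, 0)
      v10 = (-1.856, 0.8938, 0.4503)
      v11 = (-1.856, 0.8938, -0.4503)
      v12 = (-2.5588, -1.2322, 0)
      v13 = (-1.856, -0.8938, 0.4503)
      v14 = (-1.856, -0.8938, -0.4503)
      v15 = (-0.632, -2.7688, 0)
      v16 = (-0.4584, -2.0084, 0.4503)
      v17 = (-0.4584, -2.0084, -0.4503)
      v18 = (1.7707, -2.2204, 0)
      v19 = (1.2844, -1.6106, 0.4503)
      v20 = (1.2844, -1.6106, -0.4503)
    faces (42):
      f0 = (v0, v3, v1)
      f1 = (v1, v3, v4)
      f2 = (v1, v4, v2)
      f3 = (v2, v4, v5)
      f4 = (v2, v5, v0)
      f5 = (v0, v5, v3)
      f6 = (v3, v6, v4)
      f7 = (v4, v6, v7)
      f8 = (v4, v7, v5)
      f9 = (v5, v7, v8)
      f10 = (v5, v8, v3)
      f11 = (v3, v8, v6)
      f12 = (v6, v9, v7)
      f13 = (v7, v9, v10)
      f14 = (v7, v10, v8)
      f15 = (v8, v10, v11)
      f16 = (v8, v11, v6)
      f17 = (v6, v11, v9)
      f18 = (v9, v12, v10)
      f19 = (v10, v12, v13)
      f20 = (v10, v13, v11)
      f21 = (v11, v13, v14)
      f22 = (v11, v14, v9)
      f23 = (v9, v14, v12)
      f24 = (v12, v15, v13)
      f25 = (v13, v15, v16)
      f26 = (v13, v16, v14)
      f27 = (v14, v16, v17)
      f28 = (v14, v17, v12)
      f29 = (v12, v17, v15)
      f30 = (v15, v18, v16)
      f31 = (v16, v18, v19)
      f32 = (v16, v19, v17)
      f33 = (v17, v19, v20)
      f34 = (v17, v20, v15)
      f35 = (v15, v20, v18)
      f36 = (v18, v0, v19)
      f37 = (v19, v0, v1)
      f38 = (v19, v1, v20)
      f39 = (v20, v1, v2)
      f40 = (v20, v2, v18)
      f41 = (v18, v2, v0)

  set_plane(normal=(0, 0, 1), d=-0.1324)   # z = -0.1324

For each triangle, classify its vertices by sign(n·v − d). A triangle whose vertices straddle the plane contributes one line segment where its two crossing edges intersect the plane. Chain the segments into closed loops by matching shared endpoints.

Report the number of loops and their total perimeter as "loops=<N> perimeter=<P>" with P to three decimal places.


Straddling triangles (28 of 42):
  (v1,v4,v2) [++-] → (1.78622, 0.568521, -0.1324)–(2.06, 0, -0.1324)  len=0.6310
  (v2,v4,v5) [-+-] → (1.78622, 0.568521, -0.1324)–(1.2844, 1.6106, -0.1324)  len=1.1566
  (v2,v5,v0) [--+] → (2.38261, 0.473559, -0.1324)–(2.61066, 0, -0.1324)  len=0.5256
  (v0,v5,v3) [+-+] → (2.38261, 0.473559, -0.1324)–(1.62772, 2.0411, -0.1324)  len=1.7398
  (v4,v7,v5) [++-] → (0.669214, 1.75102, -0.1324)–(1.2844, 1.6106, -0.1324)  len=0.6310
  (v5,v7,v8) [-+-] → (0.669214, 1.75102, -0.1324)–(-0.4584, 2.0084, -0.1324)  len=1.1566
  (v5,v8,v3) [--+] → (1.11529, 2.15807, -0.1324)–(1.62772, 2.0411, -0.1324)  len=0.5256
  (v3,v8,v6) [+-+] → (1.11529, 2.15807, -0.1324)–(-0.580957, 2.54522, -0.1324)  len=1.7399
  (v7,v10,v8) [++-] → (-0.951734, 1.61496, -0.1324)–(-0.4584, 2.0084, -0.1324)  len=0.6310
  (v8,v10,v11) [-+-] → (-0.951734, 1.61496, -0.1324)–(-1.856, 0.8938, -0.1324)  len=1.1566
  (v8,v11,v6) [--+] → (-0.991888, 2.2175, -0.1324)–(-0.580957, 2.54522, -0.1324)  len=0.5256
  (v6,v11,v9) [+-+] → (-0.991888, 2.2175, -0.1324)–(-2.35216, 1.1327, -0.1324)  len=1.7399
  (v10,v13,v11) [++-] → (-1.856, 0.262801, -0.1324)–(-1.856, 0.8938, -0.1324)  len=0.6310
  (v11,v13,v14) [-+-] → (-1.856, 0.262801, -0.1324)–(-1.856, -0.8938, -0.1324)  len=1.1566
  (v11,v14,v9) [--+] → (-2.35216, 0.6071, -0.1324)–(-2.35216, 1.1327, -0.1324)  len=0.5256
  (v9,v14,v12) [+-+] → (-2.35216, 0.6071, -0.1324)–(-2.35216, -1.1327, -0.1324)  len=1.7398
  (v13,v16,v14) [++-] → (-1.36267, -1.28724, -0.1324)–(-1.856, -0.8938, -0.1324)  len=0.6310
  (v14,v16,v17) [-+-] → (-1.36267, -1.28724, -0.1324)–(-0.4584, -2.0084, -0.1324)  len=1.1566
  (v14,v17,v12) [--+] → (-1.94123, -1.46042, -0.1324)–(-2.35216, -1.1327, -0.1324)  len=0.5256
  (v12,v17,v15) [+-+] → (-1.94123, -1.46042, -0.1324)–(-0.580957, -2.54522, -0.1324)  len=1.7399
  (v16,v19,v17) [++-] → (0.156786, -1.86798, -0.1324)–(-0.4584, -2.0084, -0.1324)  len=0.6310
  (v17,v19,v20) [-+-] → (0.156786, -1.86798, -0.1324)–(1.2844, -1.6106, -0.1324)  len=1.1566
  (v17,v20,v15) [--+] → (-0.0685282, -2.42826, -0.1324)–(-0.580957, -2.54522, -0.1324)  len=0.5256
  (v15,v20,v18) [+-+] → (-0.0685282, -2.42826, -0.1324)–(1.62772, -2.0411, -0.1324)  len=1.7399
  (v19,v1,v20) [++-] → (1.55818, -1.04208, -0.1324)–(1.2844, -1.6106, -0.1324)  len=0.6310
  (v20,v1,v2) [-+-] → (1.55818, -1.04208, -0.1324)–(2.06, 0, -0.1324)  len=1.1566
  (v20,v2,v18) [--+] → (1.85576, -1.56754, -0.1324)–(1.62772, -2.0411, -0.1324)  len=0.5256
  (v18,v2,v0) [+-+] → (1.85576, -1.56754, -0.1324)–(2.61066, 0, -0.1324)  len=1.7398

Chained into 2 loop(s):
  loop 1: 14 segments, perimeter = 12.5133
  loop 2: 14 segments, perimeter = 15.8582
Total perimeter = 28.372

loops=2 perimeter=28.372


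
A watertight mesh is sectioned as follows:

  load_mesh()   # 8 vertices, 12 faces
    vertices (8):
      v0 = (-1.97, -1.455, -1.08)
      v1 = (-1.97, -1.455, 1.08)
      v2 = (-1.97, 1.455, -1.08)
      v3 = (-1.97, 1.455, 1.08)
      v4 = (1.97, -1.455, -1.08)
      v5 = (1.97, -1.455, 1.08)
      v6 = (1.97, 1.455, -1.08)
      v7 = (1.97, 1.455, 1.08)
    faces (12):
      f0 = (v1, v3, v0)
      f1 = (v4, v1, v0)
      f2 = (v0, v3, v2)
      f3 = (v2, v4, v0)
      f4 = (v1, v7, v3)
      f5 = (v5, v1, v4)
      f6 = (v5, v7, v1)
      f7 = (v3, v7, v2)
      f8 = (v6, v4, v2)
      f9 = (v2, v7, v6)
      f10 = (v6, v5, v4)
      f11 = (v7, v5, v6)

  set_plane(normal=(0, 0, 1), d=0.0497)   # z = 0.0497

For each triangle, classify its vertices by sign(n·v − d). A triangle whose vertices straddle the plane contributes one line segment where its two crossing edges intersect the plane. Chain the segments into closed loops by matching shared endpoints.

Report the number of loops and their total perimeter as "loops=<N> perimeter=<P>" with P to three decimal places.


Straddling triangles (8 of 12):
  (v1,v3,v0) [++-] → (-1.97, 0.0669569, 0.0497)–(-1.97, -1.455, 0.0497)  len=1.5220
  (v4,v1,v0) [-+-] → (-0.0906565, -1.455, 0.0497)–(-1.97, -1.455, 0.0497)  len=1.8793
  (v0,v3,v2) [-+-] → (-1.97, 0.0669569, 0.0497)–(-1.97, 1.455, 0.0497)  len=1.3880
  (v5,v1,v4) [++-] → (-0.0906565, -1.455, 0.0497)–(1.97, -1.455, 0.0497)  len=2.0607
  (v3,v7,v2) [++-] → (0.0906565, 1.455, 0.0497)–(-1.97, 1.455, 0.0497)  len=2.0607
  (v2,v7,v6) [-+-] → (0.0906565, 1.455, 0.0497)–(1.97, 1.455, 0.0497)  len=1.8793
  (v6,v5,v4) [-+-] → (1.97, -0.0669569, 0.0497)–(1.97, -1.455, 0.0497)  len=1.3880
  (v7,v5,v6) [++-] → (1.97, -0.0669569, 0.0497)–(1.97, 1.455, 0.0497)  len=1.5220

Chained into 1 loop(s):
  loop 1: 8 segments, perimeter = 13.7000
Total perimeter = 13.700

loops=1 perimeter=13.700


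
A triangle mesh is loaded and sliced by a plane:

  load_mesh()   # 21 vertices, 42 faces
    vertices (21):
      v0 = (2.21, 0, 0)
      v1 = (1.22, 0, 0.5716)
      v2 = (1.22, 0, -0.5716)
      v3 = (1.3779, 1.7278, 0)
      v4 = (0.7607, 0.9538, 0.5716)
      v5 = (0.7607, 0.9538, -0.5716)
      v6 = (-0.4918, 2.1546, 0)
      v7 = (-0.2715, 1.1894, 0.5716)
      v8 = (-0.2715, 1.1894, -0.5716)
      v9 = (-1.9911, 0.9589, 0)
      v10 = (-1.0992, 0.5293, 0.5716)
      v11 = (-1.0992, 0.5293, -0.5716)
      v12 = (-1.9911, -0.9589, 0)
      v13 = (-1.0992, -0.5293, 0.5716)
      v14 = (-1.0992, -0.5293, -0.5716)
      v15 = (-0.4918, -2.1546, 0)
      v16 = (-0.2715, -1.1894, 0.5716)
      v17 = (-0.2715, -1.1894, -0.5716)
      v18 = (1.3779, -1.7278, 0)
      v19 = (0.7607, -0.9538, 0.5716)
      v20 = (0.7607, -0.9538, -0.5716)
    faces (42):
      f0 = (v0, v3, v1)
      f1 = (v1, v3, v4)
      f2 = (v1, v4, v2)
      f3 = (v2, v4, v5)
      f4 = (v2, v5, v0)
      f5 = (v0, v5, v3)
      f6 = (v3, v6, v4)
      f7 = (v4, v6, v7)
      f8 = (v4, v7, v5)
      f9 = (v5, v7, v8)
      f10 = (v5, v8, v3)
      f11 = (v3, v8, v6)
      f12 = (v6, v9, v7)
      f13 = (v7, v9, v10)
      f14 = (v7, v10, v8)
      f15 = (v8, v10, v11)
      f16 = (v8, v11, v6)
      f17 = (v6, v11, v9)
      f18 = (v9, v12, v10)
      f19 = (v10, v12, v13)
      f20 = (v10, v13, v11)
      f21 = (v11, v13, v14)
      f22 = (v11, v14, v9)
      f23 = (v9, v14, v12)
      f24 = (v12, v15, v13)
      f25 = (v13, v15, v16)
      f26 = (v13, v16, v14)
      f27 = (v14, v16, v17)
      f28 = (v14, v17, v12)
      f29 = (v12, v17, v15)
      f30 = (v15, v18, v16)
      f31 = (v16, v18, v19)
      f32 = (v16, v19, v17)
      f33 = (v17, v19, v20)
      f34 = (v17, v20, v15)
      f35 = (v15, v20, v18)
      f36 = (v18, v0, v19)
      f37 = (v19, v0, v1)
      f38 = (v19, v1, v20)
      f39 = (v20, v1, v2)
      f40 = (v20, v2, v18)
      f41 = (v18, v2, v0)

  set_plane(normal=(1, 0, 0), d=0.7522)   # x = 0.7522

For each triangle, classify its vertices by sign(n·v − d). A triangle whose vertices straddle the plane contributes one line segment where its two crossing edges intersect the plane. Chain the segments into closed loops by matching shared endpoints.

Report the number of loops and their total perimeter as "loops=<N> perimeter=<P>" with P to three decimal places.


Straddling triangles (12 of 42):
  (v3,v6,v4) [+-+] → (0.7522, 1.87063, 0)–(0.7522, 0.961949, 0.567721)  len=1.0715
  (v4,v6,v7) [+--] → (0.7522, 0.961949, 0.567721)–(0.7522, 0.95574, 0.5716)  len=0.0073
  (v4,v7,v5) [+-+] → (0.7522, 0.95574, 0.5716)–(0.7522, 0.95574, -0.562186)  len=1.1338
  (v5,v7,v8) [+--] → (0.7522, 0.95574, -0.562186)–(0.7522, 0.95574, -0.5716)  len=0.0094
  (v5,v8,v3) [+-+] → (0.7522, 0.95574, -0.5716)–(0.7522, 1.52356, -0.216836)  len=0.6695
  (v3,v8,v6) [+--] → (0.7522, 1.52356, -0.216836)–(0.7522, 1.87063, 0)  len=0.4092
  (v15,v18,v16) [-+-] → (0.7522, -1.87063, 0)–(0.7522, -1.52356, 0.216836)  len=0.4092
  (v16,v18,v19) [-++] → (0.7522, -1.52356, 0.216836)–(0.7522, -0.95574, 0.5716)  len=0.6695
  (v16,v19,v17) [-+-] → (0.7522, -0.95574, 0.5716)–(0.7522, -0.95574, 0.562186)  len=0.0094
  (v17,v19,v20) [-++] → (0.7522, -0.95574, 0.562186)–(0.7522, -0.95574, -0.5716)  len=1.1338
  (v17,v20,v15) [-+-] → (0.7522, -0.95574, -0.5716)–(0.7522, -0.961949, -0.567721)  len=0.0073
  (v15,v20,v18) [-++] → (0.7522, -0.961949, -0.567721)–(0.7522, -1.87063, 0)  len=1.0715

Chained into 2 loop(s):
  loop 1: 6 segments, perimeter = 3.3007
  loop 2: 6 segments, perimeter = 3.3007
Total perimeter = 6.601

loops=2 perimeter=6.601
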